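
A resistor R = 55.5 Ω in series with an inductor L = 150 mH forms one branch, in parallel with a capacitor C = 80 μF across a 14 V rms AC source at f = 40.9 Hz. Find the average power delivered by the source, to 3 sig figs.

2.38 W

ω = 2πf = 257.0 rad/s
X_L = ωL = 38.5 Ω
X_C = 1/(ωC) = 48.6 Ω
Branch 1 (R+jX_L): Z₁ = 55.5 + j38.5 Ω, |Z₁| = 67.6 Ω
Branch 2 (−jX_C): Z₂ = −j48.6 Ω
Parallel: Z = Z₁Z₂/(Z₁+Z₂), |Z| = 58.3 Ω, ∠Z = -44.9°
I = V/|Z| = 240 mA
P = VI cos φ = 14 × 0.240 × cos(-44.9°) = 2.38 W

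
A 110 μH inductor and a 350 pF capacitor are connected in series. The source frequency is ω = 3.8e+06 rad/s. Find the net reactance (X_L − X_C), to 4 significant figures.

X_L = ωL = 418.0 Ω
X_C = 1/(ωC) = 751.9 Ω
X = 418.0 − 751.9 = -333.9 Ω

-333.9 Ω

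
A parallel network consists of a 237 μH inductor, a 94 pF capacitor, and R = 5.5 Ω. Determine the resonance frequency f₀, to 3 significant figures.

ω₀ = 1/√(LC) = 1/√(0.000237 × 9.4e-11) = 6.7e+06 rad/s
f₀ = ω₀/(2π) = 1.07 MHz

1.07 MHz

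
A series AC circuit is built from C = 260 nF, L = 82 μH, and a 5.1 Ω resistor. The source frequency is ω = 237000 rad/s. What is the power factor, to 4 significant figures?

X_L = ωL = 19.43 Ω
X_C = 1/(ωC) = 16.23 Ω
Net reactance X = X_L − X_C = 3.206 Ω
Z = 5.100 + j3.206 Ω
|Z| = √(5.100² + 3.206²) = 6.024 Ω
∠Z = arctan(3.206/5.100) = 32.15°
cos φ = cos(32.15°) = 0.8467

0.8467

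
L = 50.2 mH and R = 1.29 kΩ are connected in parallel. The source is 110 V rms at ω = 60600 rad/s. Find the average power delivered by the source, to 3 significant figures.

X_L = ωL = 3040 Ω
Parallel: admittances add. Y = 1/R + 1/(jωL)
Y = (0.000775 − j0.000329) S
|Y| = 0.000842 S → |Z| = 1/|Y| = 1190 Ω, ∠Z = −∠Y = 23.0°
I = V/|Z| = 92.6 mA
P = VI cos φ = 110 × 0.0926 × cos(23.0°) = 9.38 W

9.38 W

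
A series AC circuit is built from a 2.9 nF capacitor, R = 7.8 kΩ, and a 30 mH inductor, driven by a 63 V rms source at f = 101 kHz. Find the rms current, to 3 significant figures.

3.14 mA

ω = 2πf = 634600 rad/s
X_L = ωL = 19000 Ω
X_C = 1/(ωC) = 543 Ω
Net reactance X = X_L − X_C = 18500 Ω
Z = 7800 + j18500 Ω
|Z| = √(7800² + 18500²) = 20100 Ω
I = V/|Z| = 63/20100 = 3.14 mA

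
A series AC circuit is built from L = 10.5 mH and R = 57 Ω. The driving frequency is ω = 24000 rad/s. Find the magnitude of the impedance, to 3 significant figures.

258 Ω

X_L = ωL = 252 Ω
Z = 57.0 + j252 Ω
|Z| = √(57.0² + 252²) = 258 Ω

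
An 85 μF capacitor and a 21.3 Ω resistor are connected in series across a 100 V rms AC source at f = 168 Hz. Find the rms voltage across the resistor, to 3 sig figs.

ω = 2πf = 1056 rad/s
X_C = 1/(ωC) = 11.1 Ω
Z = 21.3 − j11.1 Ω
|Z| = √(21.3² + 11.1²) = 24.0 Ω
I = V/|Z| = 4.16 A
V_R = I·|Z_R| = 4.16 × 21.3 = 88.6 V

88.6 V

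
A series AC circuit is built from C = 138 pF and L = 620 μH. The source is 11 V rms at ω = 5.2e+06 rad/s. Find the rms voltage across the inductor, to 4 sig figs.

X_L = ωL = 3224 Ω
X_C = 1/(ωC) = 1394 Ω
Net reactance X = X_L − X_C = 1830 Ω
Z = j1830 Ω
|Z| = √(0² + 1830²) = 1830 Ω
I = V/|Z| = 6.009 mA
V_L = I·|Z_L| = 0.006009 × 3224 = 19.37 V

19.37 V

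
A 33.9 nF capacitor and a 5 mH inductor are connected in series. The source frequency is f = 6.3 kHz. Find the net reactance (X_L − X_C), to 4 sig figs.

ω = 2πf = 39580 rad/s
X_L = ωL = 197.9 Ω
X_C = 1/(ωC) = 745.2 Ω
X = 197.9 − 745.2 = -547.3 Ω

-547.3 Ω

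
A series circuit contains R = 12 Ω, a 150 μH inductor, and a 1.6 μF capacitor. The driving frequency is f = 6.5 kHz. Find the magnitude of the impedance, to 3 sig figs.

15.1 Ω

ω = 2πf = 40840 rad/s
X_L = ωL = 6.13 Ω
X_C = 1/(ωC) = 15.3 Ω
Net reactance X = X_L − X_C = -9.18 Ω
Z = 12.0 − j9.18 Ω
|Z| = √(12.0² + 9.18²) = 15.1 Ω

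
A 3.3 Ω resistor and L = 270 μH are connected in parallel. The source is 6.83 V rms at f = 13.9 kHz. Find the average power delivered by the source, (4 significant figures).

14.14 W

ω = 2πf = 87340 rad/s
X_L = ωL = 23.58 Ω
Parallel: admittances add. Y = 1/R + 1/(jωL)
Y = (0.3030 − j0.04241) S
|Y| = 0.3060 S → |Z| = 1/|Y| = 3.268 Ω, ∠Z = −∠Y = 7.966°
I = V/|Z| = 2.090 A
P = VI cos φ = 6.83 × 2.090 × cos(7.966°) = 14.14 W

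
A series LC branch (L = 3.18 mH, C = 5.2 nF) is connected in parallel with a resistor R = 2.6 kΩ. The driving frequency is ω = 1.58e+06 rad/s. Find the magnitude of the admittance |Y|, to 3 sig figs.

X_L = ωL = 5020 Ω
X_C = 1/(ωC) = 122 Ω
Branch 1: Z₁ = R = 2600 Ω
Branch 2 (series LC): Z₂ = j(X_L − X_C) = j4900 Ω
Parallel: Z = Z₁Z₂/(Z₁+Z₂), |Z| = 2300 Ω, ∠Z = 27.9°
|Y| = 1/|Z| = 435 μS

435 μS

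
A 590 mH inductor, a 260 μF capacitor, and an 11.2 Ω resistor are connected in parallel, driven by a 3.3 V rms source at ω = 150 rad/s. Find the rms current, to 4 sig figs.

X_L = ωL = 88.50 Ω
X_C = 1/(ωC) = 25.64 Ω
Parallel: admittances add. Y = 1/R + 1/(jωL) + jωC
Y = (0.08929 + j0.02770) S
|Y| = 0.09348 S → |Z| = 1/|Y| = 10.70 Ω, ∠Z = −∠Y = -17.24°
I = V/|Z| = 3.3/10.70 = 308.5 mA

308.5 mA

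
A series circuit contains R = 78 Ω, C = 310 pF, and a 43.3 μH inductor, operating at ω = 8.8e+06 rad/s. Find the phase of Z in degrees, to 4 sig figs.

X_L = ωL = 381.0 Ω
X_C = 1/(ωC) = 366.6 Ω
Net reactance X = X_L − X_C = 14.47 Ω
Z = 78.00 + j14.47 Ω
|Z| = √(78.00² + 14.47²) = 79.33 Ω
∠Z = arctan(14.47/78.00) = 10.51°

10.51°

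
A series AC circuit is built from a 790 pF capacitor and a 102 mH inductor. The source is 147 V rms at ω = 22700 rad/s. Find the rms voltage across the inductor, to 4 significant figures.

X_L = ωL = 2315 Ω
X_C = 1/(ωC) = 55760 Ω
Net reactance X = X_L − X_C = -53450 Ω
Z = − j53450 Ω
|Z| = √(0² + 53450²) = 53450 Ω
I = V/|Z| = 2.750 mA
V_L = I·|Z_L| = 0.002750 × 2315 = 6.368 V

6.368 V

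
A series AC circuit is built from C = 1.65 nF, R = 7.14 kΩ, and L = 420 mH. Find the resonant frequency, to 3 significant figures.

6.05 kHz

ω₀ = 1/√(LC) = 1/√(0.42 × 1.65e-09) = 37990 rad/s
f₀ = ω₀/(2π) = 6.05 kHz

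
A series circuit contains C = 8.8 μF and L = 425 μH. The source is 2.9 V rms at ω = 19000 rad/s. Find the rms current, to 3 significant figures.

1.38 A

X_L = ωL = 8.07 Ω
X_C = 1/(ωC) = 5.98 Ω
Net reactance X = X_L − X_C = 2.09 Ω
Z = j2.09 Ω
|Z| = √(0² + 2.09²) = 2.09 Ω
I = V/|Z| = 2.9/2.09 = 1.38 A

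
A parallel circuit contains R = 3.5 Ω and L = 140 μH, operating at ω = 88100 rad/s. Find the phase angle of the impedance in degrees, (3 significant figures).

X_L = ωL = 12.3 Ω
Parallel: admittances add. Y = 1/R + 1/(jωL)
Y = (0.286 − j0.0811) S
|Y| = 0.297 S → |Z| = 1/|Y| = 3.37 Ω, ∠Z = −∠Y = 15.8°

15.8°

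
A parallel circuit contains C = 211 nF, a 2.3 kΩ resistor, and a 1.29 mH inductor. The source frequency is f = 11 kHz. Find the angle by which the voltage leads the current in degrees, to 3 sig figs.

ω = 2πf = 69120 rad/s
X_L = ωL = 89.2 Ω
X_C = 1/(ωC) = 68.6 Ω
Parallel: admittances add. Y = 1/R + 1/(jωL) + jωC
Y = (0.000435 + j0.00337) S
|Y| = 0.00340 S → |Z| = 1/|Y| = 295 Ω, ∠Z = −∠Y = -82.6°

-82.6°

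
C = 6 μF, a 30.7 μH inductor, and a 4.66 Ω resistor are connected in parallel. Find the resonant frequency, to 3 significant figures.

ω₀ = 1/√(LC) = 1/√(3.07e-05 × 6e-06) = 73680 rad/s
f₀ = ω₀/(2π) = 11.7 kHz

11.7 kHz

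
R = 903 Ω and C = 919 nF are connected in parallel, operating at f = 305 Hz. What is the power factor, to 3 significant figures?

0.532

ω = 2πf = 1916 rad/s
X_C = 1/(ωC) = 568 Ω
Parallel: admittances add. Y = 1/R + jωC
Y = (0.00111 + j0.00176) S
|Y| = 0.00208 S → |Z| = 1/|Y| = 481 Ω, ∠Z = −∠Y = -57.8°
cos φ = cos(-57.8°) = 0.532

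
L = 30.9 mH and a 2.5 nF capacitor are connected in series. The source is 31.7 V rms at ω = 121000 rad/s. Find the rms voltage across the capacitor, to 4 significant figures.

X_L = ωL = 3739 Ω
X_C = 1/(ωC) = 3306 Ω
Net reactance X = X_L − X_C = 433.1 Ω
Z = j433.1 Ω
|Z| = √(0² + 433.1²) = 433.1 Ω
I = V/|Z| = 73.19 mA
V_C = I·|Z_C| = 0.07319 × 3306 = 242.0 V

242.0 V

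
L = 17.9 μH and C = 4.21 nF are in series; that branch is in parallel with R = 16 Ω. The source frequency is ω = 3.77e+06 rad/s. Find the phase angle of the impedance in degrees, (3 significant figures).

X_L = ωL = 67.5 Ω
X_C = 1/(ωC) = 63.0 Ω
Branch 1: Z₁ = R = 16.0 Ω
Branch 2 (series LC): Z₂ = j(X_L − X_C) = j4.48 Ω
Parallel: Z = Z₁Z₂/(Z₁+Z₂), |Z| = 4.31 Ω, ∠Z = 74.4°

74.4°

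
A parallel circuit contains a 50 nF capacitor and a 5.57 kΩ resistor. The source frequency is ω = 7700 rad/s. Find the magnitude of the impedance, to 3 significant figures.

2350 Ω

X_C = 1/(ωC) = 2600 Ω
Parallel: admittances add. Y = 1/R + jωC
Y = (0.000180 + j0.000385) S
|Y| = 0.000425 S → |Z| = 1/|Y| = 2350 Ω, ∠Z = −∠Y = -65.0°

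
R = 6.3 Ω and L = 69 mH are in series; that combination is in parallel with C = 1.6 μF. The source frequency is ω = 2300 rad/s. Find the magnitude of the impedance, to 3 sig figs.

X_L = ωL = 159 Ω
X_C = 1/(ωC) = 272 Ω
Branch 1 (R+jX_L): Z₁ = 6.30 + j159 Ω, |Z₁| = 159 Ω
Branch 2 (−jX_C): Z₂ = −j272 Ω
Parallel: Z = Z₁Z₂/(Z₁+Z₂), |Z| = 381 Ω, ∠Z = 84.5°

381 Ω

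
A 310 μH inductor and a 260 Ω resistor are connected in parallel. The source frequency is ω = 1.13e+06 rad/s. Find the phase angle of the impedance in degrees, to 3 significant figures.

36.6°

X_L = ωL = 350 Ω
Parallel: admittances add. Y = 1/R + 1/(jωL)
Y = (0.00385 − j0.00285) S
|Y| = 0.00479 S → |Z| = 1/|Y| = 209 Ω, ∠Z = −∠Y = 36.6°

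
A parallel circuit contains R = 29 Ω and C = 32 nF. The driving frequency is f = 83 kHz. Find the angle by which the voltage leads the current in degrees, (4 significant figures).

-25.82°

ω = 2πf = 521500 rad/s
X_C = 1/(ωC) = 59.92 Ω
Parallel: admittances add. Y = 1/R + jωC
Y = (0.03448 + j0.01669) S
|Y| = 0.03831 S → |Z| = 1/|Y| = 26.10 Ω, ∠Z = −∠Y = -25.82°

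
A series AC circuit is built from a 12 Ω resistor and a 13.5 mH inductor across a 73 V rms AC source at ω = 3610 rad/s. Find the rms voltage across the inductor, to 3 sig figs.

70.9 V

X_L = ωL = 48.7 Ω
Z = 12.0 + j48.7 Ω
|Z| = √(12.0² + 48.7²) = 50.2 Ω
I = V/|Z| = 1.45 A
V_L = I·|Z_L| = 1.45 × 48.7 = 70.9 V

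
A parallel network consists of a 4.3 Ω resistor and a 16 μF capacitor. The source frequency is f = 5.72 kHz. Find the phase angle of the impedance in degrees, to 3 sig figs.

-68.0°

ω = 2πf = 35940 rad/s
X_C = 1/(ωC) = 1.74 Ω
Parallel: admittances add. Y = 1/R + jωC
Y = (0.233 + j0.575) S
|Y| = 0.620 S → |Z| = 1/|Y| = 1.61 Ω, ∠Z = −∠Y = -68.0°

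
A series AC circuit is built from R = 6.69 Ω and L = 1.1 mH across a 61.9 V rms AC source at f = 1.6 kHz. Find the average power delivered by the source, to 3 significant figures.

153 W

ω = 2πf = 10050 rad/s
X_L = ωL = 11.1 Ω
Z = 6.69 + j11.1 Ω
|Z| = √(6.69² + 11.1²) = 12.9 Ω
∠Z = arctan(11.1/6.69) = 58.8°
I = V/|Z| = 4.79 A
P = VI cos φ = 61.9 × 4.79 × cos(58.8°) = 153 W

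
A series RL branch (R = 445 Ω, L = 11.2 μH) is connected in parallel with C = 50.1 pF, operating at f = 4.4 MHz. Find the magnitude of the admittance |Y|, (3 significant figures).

ω = 2πf = 2.765e+07 rad/s
X_L = ωL = 310 Ω
X_C = 1/(ωC) = 722 Ω
Branch 1 (R+jX_L): Z₁ = 445 + j310 Ω, |Z₁| = 542 Ω
Branch 2 (−jX_C): Z₂ = −j722 Ω
Parallel: Z = Z₁Z₂/(Z₁+Z₂), |Z| = 645 Ω, ∠Z = -12.4°
|Y| = 1/|Z| = 1.55 mS

1.55 mS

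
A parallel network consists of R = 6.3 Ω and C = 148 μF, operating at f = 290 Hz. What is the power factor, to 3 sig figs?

0.507

ω = 2πf = 1822 rad/s
X_C = 1/(ωC) = 3.71 Ω
Parallel: admittances add. Y = 1/R + jωC
Y = (0.159 + j0.270) S
|Y| = 0.313 S → |Z| = 1/|Y| = 3.20 Ω, ∠Z = −∠Y = -59.5°
cos φ = cos(-59.5°) = 0.507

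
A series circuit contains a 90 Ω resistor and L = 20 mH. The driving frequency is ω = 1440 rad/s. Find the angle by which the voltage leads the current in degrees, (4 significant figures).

X_L = ωL = 28.80 Ω
Z = 90.00 + j28.80 Ω
|Z| = √(90.00² + 28.80²) = 94.50 Ω
∠Z = arctan(28.80/90.00) = 17.74°

17.74°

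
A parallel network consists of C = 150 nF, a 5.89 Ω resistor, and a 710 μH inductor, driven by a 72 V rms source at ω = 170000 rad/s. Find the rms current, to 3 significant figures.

X_L = ωL = 121 Ω
X_C = 1/(ωC) = 39.2 Ω
Parallel: admittances add. Y = 1/R + 1/(jωL) + jωC
Y = (0.170 + j0.0172) S
|Y| = 0.171 S → |Z| = 1/|Y| = 5.86 Ω, ∠Z = −∠Y = -5.79°
I = V/|Z| = 72/5.86 = 12.3 A

12.3 A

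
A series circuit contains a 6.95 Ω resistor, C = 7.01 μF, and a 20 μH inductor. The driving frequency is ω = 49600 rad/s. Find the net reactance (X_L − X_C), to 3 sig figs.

X_L = ωL = 0.992 Ω
X_C = 1/(ωC) = 2.88 Ω
X = 0.992 − 2.88 = -1.88 Ω

-1.88 Ω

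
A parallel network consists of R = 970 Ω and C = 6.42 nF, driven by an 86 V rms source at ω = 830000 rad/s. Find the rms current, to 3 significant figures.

X_C = 1/(ωC) = 188 Ω
Parallel: admittances add. Y = 1/R + jωC
Y = (0.00103 + j0.00533) S
|Y| = 0.00543 S → |Z| = 1/|Y| = 184 Ω, ∠Z = −∠Y = -79.1°
I = V/|Z| = 86/184 = 467 mA

467 mA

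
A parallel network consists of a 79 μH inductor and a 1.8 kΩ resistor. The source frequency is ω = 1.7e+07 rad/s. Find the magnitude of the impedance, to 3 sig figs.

X_L = ωL = 1340 Ω
Parallel: admittances add. Y = 1/R + 1/(jωL)
Y = (0.000556 − j0.000745) S
|Y| = 0.000929 S → |Z| = 1/|Y| = 1080 Ω, ∠Z = −∠Y = 53.3°

1080 Ω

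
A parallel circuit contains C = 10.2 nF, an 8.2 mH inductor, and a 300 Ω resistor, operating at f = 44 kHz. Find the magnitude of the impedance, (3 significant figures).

ω = 2πf = 276500 rad/s
X_L = ωL = 2270 Ω
X_C = 1/(ωC) = 355 Ω
Parallel: admittances add. Y = 1/R + 1/(jωL) + jωC
Y = (0.00333 + j0.00238) S
|Y| = 0.00410 S → |Z| = 1/|Y| = 244 Ω, ∠Z = −∠Y = -35.5°

244 Ω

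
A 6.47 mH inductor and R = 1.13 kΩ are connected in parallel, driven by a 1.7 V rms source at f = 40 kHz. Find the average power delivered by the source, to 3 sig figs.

2.56 mW

ω = 2πf = 251300 rad/s
X_L = ωL = 1630 Ω
Parallel: admittances add. Y = 1/R + 1/(jωL)
Y = (0.000885 − j0.000615) S
|Y| = 0.00108 S → |Z| = 1/|Y| = 928 Ω, ∠Z = −∠Y = 34.8°
I = V/|Z| = 1.83 mA
P = VI cos φ = 1.7 × 0.00183 × cos(34.8°) = 2.56 mW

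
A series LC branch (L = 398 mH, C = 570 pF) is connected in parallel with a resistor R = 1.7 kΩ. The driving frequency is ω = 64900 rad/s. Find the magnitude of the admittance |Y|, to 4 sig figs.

1.019 mS

X_L = ωL = 25830 Ω
X_C = 1/(ωC) = 27030 Ω
Branch 1: Z₁ = R = 1700 Ω
Branch 2 (series LC): Z₂ = j(X_L − X_C) = −j1202 Ω
Parallel: Z = Z₁Z₂/(Z₁+Z₂), |Z| = 981.4 Ω, ∠Z = -54.74°
|Y| = 1/|Z| = 1.019 mS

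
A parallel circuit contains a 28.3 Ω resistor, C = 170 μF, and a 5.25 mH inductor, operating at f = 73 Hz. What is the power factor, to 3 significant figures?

ω = 2πf = 458.7 rad/s
X_L = ωL = 2.41 Ω
X_C = 1/(ωC) = 12.8 Ω
Parallel: admittances add. Y = 1/R + 1/(jωL) + jωC
Y = (0.0353 − j0.337) S
|Y| = 0.339 S → |Z| = 1/|Y| = 2.95 Ω, ∠Z = −∠Y = 84.0°
cos φ = cos(84.0°) = 0.104

0.104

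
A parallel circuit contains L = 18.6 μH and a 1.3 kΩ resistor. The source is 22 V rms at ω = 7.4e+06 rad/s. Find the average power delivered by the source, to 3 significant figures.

372 mW

X_L = ωL = 138 Ω
Parallel: admittances add. Y = 1/R + 1/(jωL)
Y = (0.000769 − j0.00727) S
|Y| = 0.00731 S → |Z| = 1/|Y| = 137 Ω, ∠Z = −∠Y = 84.0°
I = V/|Z| = 161 mA
P = VI cos φ = 22 × 0.161 × cos(84.0°) = 372 mW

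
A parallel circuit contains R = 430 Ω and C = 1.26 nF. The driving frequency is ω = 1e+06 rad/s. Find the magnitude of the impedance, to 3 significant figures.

X_C = 1/(ωC) = 794 Ω
Parallel: admittances add. Y = 1/R + jωC
Y = (0.00233 + j0.00126) S
|Y| = 0.00264 S → |Z| = 1/|Y| = 378 Ω, ∠Z = −∠Y = -28.4°

378 Ω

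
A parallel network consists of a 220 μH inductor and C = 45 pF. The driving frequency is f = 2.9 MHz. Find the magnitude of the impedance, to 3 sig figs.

ω = 2πf = 1.822e+07 rad/s
X_L = ωL = 4010 Ω
X_C = 1/(ωC) = 1220 Ω
Parallel: admittances add. Y = 1/(jωL) + jωC
Y = (0 + j0.000570) S
|Y| = 0.000570 S → |Z| = 1/|Y| = 1750 Ω, ∠Z = −∠Y = -90.0°

1750 Ω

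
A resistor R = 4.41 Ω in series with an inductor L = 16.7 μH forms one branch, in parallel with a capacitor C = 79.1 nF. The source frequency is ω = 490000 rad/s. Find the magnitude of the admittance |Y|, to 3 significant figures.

X_L = ωL = 8.18 Ω
X_C = 1/(ωC) = 25.8 Ω
Branch 1 (R+jX_L): Z₁ = 4.41 + j8.18 Ω, |Z₁| = 9.30 Ω
Branch 2 (−jX_C): Z₂ = −j25.8 Ω
Parallel: Z = Z₁Z₂/(Z₁+Z₂), |Z| = 13.2 Ω, ∠Z = 47.6°
|Y| = 1/|Z| = 75.7 mS

75.7 mS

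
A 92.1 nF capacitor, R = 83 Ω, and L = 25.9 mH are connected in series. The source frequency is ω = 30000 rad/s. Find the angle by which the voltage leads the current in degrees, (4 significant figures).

78.69°

X_L = ωL = 777.0 Ω
X_C = 1/(ωC) = 361.9 Ω
Net reactance X = X_L − X_C = 415.1 Ω
Z = 83.00 + j415.1 Ω
|Z| = √(83.00² + 415.1²) = 423.3 Ω
∠Z = arctan(415.1/83.00) = 78.69°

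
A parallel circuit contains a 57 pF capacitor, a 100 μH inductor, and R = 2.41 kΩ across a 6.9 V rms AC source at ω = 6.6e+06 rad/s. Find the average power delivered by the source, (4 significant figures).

X_L = ωL = 660.0 Ω
X_C = 1/(ωC) = 2658 Ω
Parallel: admittances add. Y = 1/R + 1/(jωL) + jωC
Y = (0.0004149 − j0.001139) S
|Y| = 0.001212 S → |Z| = 1/|Y| = 825.0 Ω, ∠Z = −∠Y = 69.98°
I = V/|Z| = 8.364 mA
P = VI cos φ = 6.9 × 0.008364 × cos(69.98°) = 19.76 mW

19.76 mW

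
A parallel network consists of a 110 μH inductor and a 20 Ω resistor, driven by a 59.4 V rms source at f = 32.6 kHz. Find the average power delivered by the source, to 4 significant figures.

ω = 2πf = 204800 rad/s
X_L = ωL = 22.53 Ω
Parallel: admittances add. Y = 1/R + 1/(jωL)
Y = (0.05000 − j0.04438) S
|Y| = 0.06686 S → |Z| = 1/|Y| = 14.96 Ω, ∠Z = −∠Y = 41.59°
I = V/|Z| = 3.971 A
P = VI cos φ = 59.4 × 3.971 × cos(41.59°) = 176.4 W

176.4 W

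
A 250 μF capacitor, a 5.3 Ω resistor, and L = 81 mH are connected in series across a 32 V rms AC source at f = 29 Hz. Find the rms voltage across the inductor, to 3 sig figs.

ω = 2πf = 182.2 rad/s
X_L = ωL = 14.8 Ω
X_C = 1/(ωC) = 22.0 Ω
Net reactance X = X_L − X_C = -7.19 Ω
Z = 5.30 − j7.19 Ω
|Z| = √(5.30² + 7.19²) = 8.93 Ω
I = V/|Z| = 3.58 A
V_L = I·|Z_L| = 3.58 × 14.8 = 52.9 V

52.9 V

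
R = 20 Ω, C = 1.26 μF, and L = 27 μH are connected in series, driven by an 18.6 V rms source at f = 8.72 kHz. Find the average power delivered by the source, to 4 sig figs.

ω = 2πf = 54790 rad/s
X_L = ωL = 1.479 Ω
X_C = 1/(ωC) = 14.49 Ω
Net reactance X = X_L − X_C = -13.01 Ω
Z = 20.00 − j13.01 Ω
|Z| = √(20.00² + 13.01²) = 23.86 Ω
∠Z = arctan(-13.01/20.00) = -33.04°
I = V/|Z| = 779.6 mA
P = VI cos φ = 18.6 × 0.7796 × cos(-33.04°) = 12.16 W

12.16 W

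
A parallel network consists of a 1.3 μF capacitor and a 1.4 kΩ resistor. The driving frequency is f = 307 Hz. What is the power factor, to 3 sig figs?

0.274

ω = 2πf = 1929 rad/s
X_C = 1/(ωC) = 399 Ω
Parallel: admittances add. Y = 1/R + jωC
Y = (0.000714 + j0.00251) S
|Y| = 0.00261 S → |Z| = 1/|Y| = 384 Ω, ∠Z = −∠Y = -74.1°
cos φ = cos(-74.1°) = 0.274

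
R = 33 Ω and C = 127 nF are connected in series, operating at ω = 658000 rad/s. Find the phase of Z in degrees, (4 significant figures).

-19.93°

X_C = 1/(ωC) = 11.97 Ω
Z = 33.00 − j11.97 Ω
|Z| = √(33.00² + 11.97²) = 35.10 Ω
∠Z = arctan(-11.97/33.00) = -19.93°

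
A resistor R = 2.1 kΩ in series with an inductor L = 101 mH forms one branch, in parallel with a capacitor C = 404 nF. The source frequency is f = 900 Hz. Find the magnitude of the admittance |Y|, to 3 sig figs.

2.21 mS

ω = 2πf = 5655 rad/s
X_L = ωL = 571 Ω
X_C = 1/(ωC) = 438 Ω
Branch 1 (R+jX_L): Z₁ = 2100 + j571 Ω, |Z₁| = 2180 Ω
Branch 2 (−jX_C): Z₂ = −j438 Ω
Parallel: Z = Z₁Z₂/(Z₁+Z₂), |Z| = 453 Ω, ∠Z = -78.4°
|Y| = 1/|Z| = 2.21 mS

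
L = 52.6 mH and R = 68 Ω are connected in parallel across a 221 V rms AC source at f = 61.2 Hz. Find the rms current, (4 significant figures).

11.40 A

ω = 2πf = 384.5 rad/s
X_L = ωL = 20.23 Ω
Parallel: admittances add. Y = 1/R + 1/(jωL)
Y = (0.01471 − j0.04944) S
|Y| = 0.05158 S → |Z| = 1/|Y| = 19.39 Ω, ∠Z = −∠Y = 73.44°
I = V/|Z| = 221/19.39 = 11.40 A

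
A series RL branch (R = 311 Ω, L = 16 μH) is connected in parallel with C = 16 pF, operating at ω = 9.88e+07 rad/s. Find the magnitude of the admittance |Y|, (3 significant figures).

X_L = ωL = 1580 Ω
X_C = 1/(ωC) = 633 Ω
Branch 1 (R+jX_L): Z₁ = 311 + j1580 Ω, |Z₁| = 1610 Ω
Branch 2 (−jX_C): Z₂ = −j633 Ω
Parallel: Z = Z₁Z₂/(Z₁+Z₂), |Z| = 1020 Ω, ∠Z = -83.0°
|Y| = 1/|Z| = 979 μS

979 μS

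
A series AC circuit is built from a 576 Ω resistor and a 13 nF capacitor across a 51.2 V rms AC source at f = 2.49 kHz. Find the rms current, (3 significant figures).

10.3 mA

ω = 2πf = 15650 rad/s
X_C = 1/(ωC) = 4920 Ω
Z = 576 − j4920 Ω
|Z| = √(576² + 4920²) = 4950 Ω
I = V/|Z| = 51.2/4950 = 10.3 mA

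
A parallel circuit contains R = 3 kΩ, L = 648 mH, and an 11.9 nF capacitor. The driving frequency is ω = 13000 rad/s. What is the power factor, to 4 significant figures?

X_L = ωL = 8424 Ω
X_C = 1/(ωC) = 6464 Ω
Parallel: admittances add. Y = 1/R + 1/(jωL) + jωC
Y = (0.0003333 + j3.599e-05) S
|Y| = 0.0003353 S → |Z| = 1/|Y| = 2983 Ω, ∠Z = −∠Y = -6.163°
cos φ = cos(-6.163°) = 0.9942

0.9942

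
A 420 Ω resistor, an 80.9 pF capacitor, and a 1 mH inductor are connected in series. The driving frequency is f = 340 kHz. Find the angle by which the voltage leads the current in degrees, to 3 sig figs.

ω = 2πf = 2.136e+06 rad/s
X_L = ωL = 2140 Ω
X_C = 1/(ωC) = 5790 Ω
Net reactance X = X_L − X_C = -3650 Ω
Z = 420 − j3650 Ω
|Z| = √(420² + 3650²) = 3670 Ω
∠Z = arctan(-3650/420) = -83.4°

-83.4°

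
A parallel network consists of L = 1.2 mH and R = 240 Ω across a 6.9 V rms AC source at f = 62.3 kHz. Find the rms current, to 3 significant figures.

32.3 mA

ω = 2πf = 391400 rad/s
X_L = ωL = 470 Ω
Parallel: admittances add. Y = 1/R + 1/(jωL)
Y = (0.00417 − j0.00213) S
|Y| = 0.00468 S → |Z| = 1/|Y| = 214 Ω, ∠Z = −∠Y = 27.1°
I = V/|Z| = 6.9/214 = 32.3 mA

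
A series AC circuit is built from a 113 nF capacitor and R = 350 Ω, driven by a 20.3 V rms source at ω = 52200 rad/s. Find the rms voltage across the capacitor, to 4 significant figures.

X_C = 1/(ωC) = 169.5 Ω
Z = 350.0 − j169.5 Ω
|Z| = √(350.0² + 169.5²) = 388.9 Ω
I = V/|Z| = 52.20 mA
V_C = I·|Z_C| = 0.05220 × 169.5 = 8.849 V

8.849 V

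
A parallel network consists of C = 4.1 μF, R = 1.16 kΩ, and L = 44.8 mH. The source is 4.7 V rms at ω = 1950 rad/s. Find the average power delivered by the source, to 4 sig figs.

19.04 mW

X_L = ωL = 87.36 Ω
X_C = 1/(ωC) = 125.1 Ω
Parallel: admittances add. Y = 1/R + 1/(jωL) + jωC
Y = (0.0008621 − j0.003452) S
|Y| = 0.003558 S → |Z| = 1/|Y| = 281.1 Ω, ∠Z = −∠Y = 75.98°
I = V/|Z| = 16.72 mA
P = VI cos φ = 4.7 × 0.01672 × cos(75.98°) = 19.04 mW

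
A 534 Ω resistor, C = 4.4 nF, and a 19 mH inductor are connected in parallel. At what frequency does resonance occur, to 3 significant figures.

17.4 kHz

ω₀ = 1/√(LC) = 1/√(0.019 × 4.4e-09) = 109400 rad/s
f₀ = ω₀/(2π) = 17.4 kHz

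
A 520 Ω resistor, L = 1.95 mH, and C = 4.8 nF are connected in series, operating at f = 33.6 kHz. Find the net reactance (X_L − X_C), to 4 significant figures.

ω = 2πf = 211100 rad/s
X_L = ωL = 411.7 Ω
X_C = 1/(ωC) = 986.8 Ω
X = 411.7 − 986.8 = -575.1 Ω

-575.1 Ω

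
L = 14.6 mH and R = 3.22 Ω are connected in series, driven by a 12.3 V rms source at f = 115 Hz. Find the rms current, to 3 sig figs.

1.12 A

ω = 2πf = 722.6 rad/s
X_L = ωL = 10.5 Ω
Z = 3.22 + j10.5 Ω
|Z| = √(3.22² + 10.5²) = 11.0 Ω
I = V/|Z| = 12.3/11.0 = 1.12 A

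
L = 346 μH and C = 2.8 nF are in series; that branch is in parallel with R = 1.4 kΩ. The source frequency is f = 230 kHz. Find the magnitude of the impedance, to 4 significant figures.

248.9 Ω

ω = 2πf = 1.445e+06 rad/s
X_L = ωL = 500.0 Ω
X_C = 1/(ωC) = 247.1 Ω
Branch 1: Z₁ = R = 1400 Ω
Branch 2 (series LC): Z₂ = j(X_L − X_C) = j252.9 Ω
Parallel: Z = Z₁Z₂/(Z₁+Z₂), |Z| = 248.9 Ω, ∠Z = 79.76°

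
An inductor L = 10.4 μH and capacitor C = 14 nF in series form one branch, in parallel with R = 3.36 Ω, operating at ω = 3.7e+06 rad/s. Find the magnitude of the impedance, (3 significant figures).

X_L = ωL = 38.5 Ω
X_C = 1/(ωC) = 19.3 Ω
Branch 1: Z₁ = R = 3.36 Ω
Branch 2 (series LC): Z₂ = j(X_L − X_C) = j19.2 Ω
Parallel: Z = Z₁Z₂/(Z₁+Z₂), |Z| = 3.31 Ω, ∠Z = 9.94°

3.31 Ω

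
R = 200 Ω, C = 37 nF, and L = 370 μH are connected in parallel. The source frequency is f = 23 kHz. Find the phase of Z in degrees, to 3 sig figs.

69.5°

ω = 2πf = 144500 rad/s
X_L = ωL = 53.5 Ω
X_C = 1/(ωC) = 187 Ω
Parallel: admittances add. Y = 1/R + 1/(jωL) + jωC
Y = (0.00500 − j0.0134) S
|Y| = 0.0143 S → |Z| = 1/|Y| = 70.1 Ω, ∠Z = −∠Y = 69.5°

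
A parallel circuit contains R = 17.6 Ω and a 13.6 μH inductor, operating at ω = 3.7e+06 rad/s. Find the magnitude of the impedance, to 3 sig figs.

X_L = ωL = 50.3 Ω
Parallel: admittances add. Y = 1/R + 1/(jωL)
Y = (0.0568 − j0.0199) S
|Y| = 0.0602 S → |Z| = 1/|Y| = 16.6 Ω, ∠Z = −∠Y = 19.3°

16.6 Ω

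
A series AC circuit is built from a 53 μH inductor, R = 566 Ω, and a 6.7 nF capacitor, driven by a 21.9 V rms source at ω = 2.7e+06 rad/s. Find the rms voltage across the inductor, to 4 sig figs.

5.471 V

X_L = ωL = 143.1 Ω
X_C = 1/(ωC) = 55.28 Ω
Net reactance X = X_L − X_C = 87.82 Ω
Z = 566.0 + j87.82 Ω
|Z| = √(566.0² + 87.82²) = 572.8 Ω
I = V/|Z| = 38.24 mA
V_L = I·|Z_L| = 0.03824 × 143.1 = 5.471 V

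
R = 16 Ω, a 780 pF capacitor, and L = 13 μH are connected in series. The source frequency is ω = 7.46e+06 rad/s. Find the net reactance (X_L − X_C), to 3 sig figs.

X_L = ωL = 97.0 Ω
X_C = 1/(ωC) = 172 Ω
X = 97.0 − 172 = -74.9 Ω

-74.9 Ω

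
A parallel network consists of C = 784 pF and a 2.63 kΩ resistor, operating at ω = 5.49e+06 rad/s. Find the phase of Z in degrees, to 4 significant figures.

-84.95°

X_C = 1/(ωC) = 232.3 Ω
Parallel: admittances add. Y = 1/R + jωC
Y = (0.0003802 + j0.004304) S
|Y| = 0.004321 S → |Z| = 1/|Y| = 231.4 Ω, ∠Z = −∠Y = -84.95°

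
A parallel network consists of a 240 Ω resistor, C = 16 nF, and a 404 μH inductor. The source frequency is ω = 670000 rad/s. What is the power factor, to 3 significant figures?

X_L = ωL = 271 Ω
X_C = 1/(ωC) = 93.3 Ω
Parallel: admittances add. Y = 1/R + 1/(jωL) + jωC
Y = (0.00417 + j0.00703) S
|Y| = 0.00817 S → |Z| = 1/|Y| = 122 Ω, ∠Z = −∠Y = -59.3°
cos φ = cos(-59.3°) = 0.510

0.510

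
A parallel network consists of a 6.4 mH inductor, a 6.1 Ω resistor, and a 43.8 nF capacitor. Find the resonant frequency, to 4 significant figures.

ω₀ = 1/√(LC) = 1/√(0.0064 × 4.38e-08) = 59730 rad/s
f₀ = ω₀/(2π) = 9.506 kHz

9.506 kHz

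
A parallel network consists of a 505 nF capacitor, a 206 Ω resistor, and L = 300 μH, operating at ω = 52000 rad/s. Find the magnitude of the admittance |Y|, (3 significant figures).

X_L = ωL = 15.6 Ω
X_C = 1/(ωC) = 38.1 Ω
Parallel: admittances add. Y = 1/R + 1/(jωL) + jωC
Y = (0.00485 − j0.0378) S
|Y| = 0.0382 S → |Z| = 1/|Y| = 26.2 Ω, ∠Z = −∠Y = 82.7°

38.2 mS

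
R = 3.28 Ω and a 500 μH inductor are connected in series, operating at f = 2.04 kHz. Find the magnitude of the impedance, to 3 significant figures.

7.20 Ω

ω = 2πf = 12820 rad/s
X_L = ωL = 6.41 Ω
Z = 3.28 + j6.41 Ω
|Z| = √(3.28² + 6.41²) = 7.20 Ω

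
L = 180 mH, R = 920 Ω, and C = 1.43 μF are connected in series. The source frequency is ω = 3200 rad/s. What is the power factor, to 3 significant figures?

X_L = ωL = 576 Ω
X_C = 1/(ωC) = 219 Ω
Net reactance X = X_L − X_C = 357 Ω
Z = 920 + j357 Ω
|Z| = √(920² + 357²) = 987 Ω
∠Z = arctan(357/920) = 21.2°
cos φ = cos(21.2°) = 0.932

0.932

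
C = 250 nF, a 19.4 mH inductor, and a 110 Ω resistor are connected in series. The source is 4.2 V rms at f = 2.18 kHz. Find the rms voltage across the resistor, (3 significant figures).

ω = 2πf = 13700 rad/s
X_L = ωL = 266 Ω
X_C = 1/(ωC) = 292 Ω
Net reactance X = X_L − X_C = -26.3 Ω
Z = 110 − j26.3 Ω
|Z| = √(110² + 26.3²) = 113 Ω
I = V/|Z| = 37.1 mA
V_R = I·|Z_R| = 0.0371 × 110 = 4.08 V

4.08 V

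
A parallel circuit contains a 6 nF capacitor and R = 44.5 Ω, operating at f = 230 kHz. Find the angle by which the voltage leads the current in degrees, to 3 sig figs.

-21.1°

ω = 2πf = 1.445e+06 rad/s
X_C = 1/(ωC) = 115 Ω
Parallel: admittances add. Y = 1/R + jωC
Y = (0.0225 + j0.00867) S
|Y| = 0.0241 S → |Z| = 1/|Y| = 41.5 Ω, ∠Z = −∠Y = -21.1°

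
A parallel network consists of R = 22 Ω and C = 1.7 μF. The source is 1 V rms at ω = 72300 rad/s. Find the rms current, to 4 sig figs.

131.0 mA

X_C = 1/(ωC) = 8.136 Ω
Parallel: admittances add. Y = 1/R + jωC
Y = (0.04545 + j0.1229) S
|Y| = 0.1310 S → |Z| = 1/|Y| = 7.631 Ω, ∠Z = −∠Y = -69.70°
I = V/|Z| = 1/7.631 = 131.0 mA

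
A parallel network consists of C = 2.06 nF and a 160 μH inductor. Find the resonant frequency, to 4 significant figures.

ω₀ = 1/√(LC) = 1/√(0.00016 × 2.06e-09) = 1.742e+06 rad/s
f₀ = ω₀/(2π) = 277.2 kHz

277.2 kHz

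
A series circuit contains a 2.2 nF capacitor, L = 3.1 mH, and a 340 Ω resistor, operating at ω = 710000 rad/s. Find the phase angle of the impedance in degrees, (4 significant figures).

X_L = ωL = 2201 Ω
X_C = 1/(ωC) = 640.2 Ω
Net reactance X = X_L − X_C = 1561 Ω
Z = 340.0 + j1561 Ω
|Z| = √(340.0² + 1561²) = 1597 Ω
∠Z = arctan(1561/340.0) = 77.71°

77.71°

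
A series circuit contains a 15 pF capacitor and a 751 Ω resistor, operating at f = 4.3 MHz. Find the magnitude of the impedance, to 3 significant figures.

2580 Ω

ω = 2πf = 2.702e+07 rad/s
X_C = 1/(ωC) = 2470 Ω
Z = 751 − j2470 Ω
|Z| = √(751² + 2470²) = 2580 Ω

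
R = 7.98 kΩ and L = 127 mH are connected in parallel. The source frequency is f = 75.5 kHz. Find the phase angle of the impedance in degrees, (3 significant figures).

ω = 2πf = 474400 rad/s
X_L = ωL = 60200 Ω
Parallel: admittances add. Y = 1/R + 1/(jωL)
Y = (0.000125 − j1.66e-05) S
|Y| = 0.000126 S → |Z| = 1/|Y| = 7910 Ω, ∠Z = −∠Y = 7.55°

7.55°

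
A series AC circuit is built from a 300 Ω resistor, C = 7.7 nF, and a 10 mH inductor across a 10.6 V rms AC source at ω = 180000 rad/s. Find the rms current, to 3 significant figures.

9.47 mA

X_L = ωL = 1800 Ω
X_C = 1/(ωC) = 722 Ω
Net reactance X = X_L − X_C = 1080 Ω
Z = 300 + j1080 Ω
|Z| = √(300² + 1080²) = 1120 Ω
I = V/|Z| = 10.6/1120 = 9.47 mA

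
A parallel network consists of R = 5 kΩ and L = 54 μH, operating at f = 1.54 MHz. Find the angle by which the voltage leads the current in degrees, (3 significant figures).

84.0°

ω = 2πf = 9.676e+06 rad/s
X_L = ωL = 523 Ω
Parallel: admittances add. Y = 1/R + 1/(jωL)
Y = (0.000200 − j0.00191) S
|Y| = 0.00192 S → |Z| = 1/|Y| = 520 Ω, ∠Z = −∠Y = 84.0°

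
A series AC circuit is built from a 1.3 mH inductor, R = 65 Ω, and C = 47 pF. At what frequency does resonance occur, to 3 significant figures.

644 kHz

ω₀ = 1/√(LC) = 1/√(0.0013 × 4.7e-11) = 4.046e+06 rad/s
f₀ = ω₀/(2π) = 644 kHz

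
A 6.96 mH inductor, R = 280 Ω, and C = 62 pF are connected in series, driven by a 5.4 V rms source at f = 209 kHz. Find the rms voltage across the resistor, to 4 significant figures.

0.4792 V

ω = 2πf = 1.313e+06 rad/s
X_L = ωL = 9140 Ω
X_C = 1/(ωC) = 12280 Ω
Net reactance X = X_L − X_C = -3143 Ω
Z = 280.0 − j3143 Ω
|Z| = √(280.0² + 3143²) = 3155 Ω
I = V/|Z| = 1.712 mA
V_R = I·|Z_R| = 0.001712 × 280.0 = 0.4792 V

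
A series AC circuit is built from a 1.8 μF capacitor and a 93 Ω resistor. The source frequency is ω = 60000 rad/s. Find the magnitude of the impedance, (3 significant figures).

93.5 Ω

X_C = 1/(ωC) = 9.26 Ω
Z = 93.0 − j9.26 Ω
|Z| = √(93.0² + 9.26²) = 93.5 Ω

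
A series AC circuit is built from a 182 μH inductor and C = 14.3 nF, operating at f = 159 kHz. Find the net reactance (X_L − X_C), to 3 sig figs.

112 Ω

ω = 2πf = 999000 rad/s
X_L = ωL = 182 Ω
X_C = 1/(ωC) = 70.0 Ω
X = 182 − 70.0 = 112 Ω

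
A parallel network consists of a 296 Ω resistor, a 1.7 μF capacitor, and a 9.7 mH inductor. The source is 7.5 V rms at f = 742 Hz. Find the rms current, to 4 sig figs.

ω = 2πf = 4662 rad/s
X_L = ωL = 45.22 Ω
X_C = 1/(ωC) = 126.2 Ω
Parallel: admittances add. Y = 1/R + 1/(jωL) + jωC
Y = (0.003378 − j0.01419) S
|Y| = 0.01458 S → |Z| = 1/|Y| = 68.57 Ω, ∠Z = −∠Y = 76.61°
I = V/|Z| = 7.5/68.57 = 109.4 mA

109.4 mA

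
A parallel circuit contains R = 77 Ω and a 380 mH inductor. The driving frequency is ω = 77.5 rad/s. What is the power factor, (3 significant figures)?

X_L = ωL = 29.4 Ω
Parallel: admittances add. Y = 1/R + 1/(jωL)
Y = (0.0130 − j0.0340) S
|Y| = 0.0364 S → |Z| = 1/|Y| = 27.5 Ω, ∠Z = −∠Y = 69.1°
cos φ = cos(69.1°) = 0.357

0.357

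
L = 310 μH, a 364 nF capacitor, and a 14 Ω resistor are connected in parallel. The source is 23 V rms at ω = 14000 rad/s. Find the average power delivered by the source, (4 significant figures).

X_L = ωL = 4.340 Ω
X_C = 1/(ωC) = 196.2 Ω
Parallel: admittances add. Y = 1/R + 1/(jωL) + jωC
Y = (0.07143 − j0.2253) S
|Y| = 0.2364 S → |Z| = 1/|Y| = 4.231 Ω, ∠Z = −∠Y = 72.41°
I = V/|Z| = 5.437 A
P = VI cos φ = 23 × 5.437 × cos(72.41°) = 37.79 W

37.79 W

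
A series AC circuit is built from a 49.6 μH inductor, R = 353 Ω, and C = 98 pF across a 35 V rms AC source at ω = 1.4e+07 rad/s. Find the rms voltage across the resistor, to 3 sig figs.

X_L = ωL = 694 Ω
X_C = 1/(ωC) = 729 Ω
Net reactance X = X_L − X_C = -34.5 Ω
Z = 353 − j34.5 Ω
|Z| = √(353² + 34.5²) = 355 Ω
I = V/|Z| = 98.7 mA
V_R = I·|Z_R| = 0.0987 × 353 = 34.8 V

34.8 V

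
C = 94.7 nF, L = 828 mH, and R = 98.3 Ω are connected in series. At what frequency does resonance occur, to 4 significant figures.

ω₀ = 1/√(LC) = 1/√(0.828 × 9.47e-08) = 3571 rad/s
f₀ = ω₀/(2π) = 568.4 Hz

568.4 Hz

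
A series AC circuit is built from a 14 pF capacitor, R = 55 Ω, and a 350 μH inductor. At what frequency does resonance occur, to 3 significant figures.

2.27 MHz

ω₀ = 1/√(LC) = 1/√(0.00035 × 1.4e-11) = 1.429e+07 rad/s
f₀ = ω₀/(2π) = 2.27 MHz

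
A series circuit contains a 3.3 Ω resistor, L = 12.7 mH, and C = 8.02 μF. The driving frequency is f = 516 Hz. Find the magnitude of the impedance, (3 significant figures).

4.27 Ω

ω = 2πf = 3242 rad/s
X_L = ωL = 41.2 Ω
X_C = 1/(ωC) = 38.5 Ω
Net reactance X = X_L − X_C = 2.72 Ω
Z = 3.30 + j2.72 Ω
|Z| = √(3.30² + 2.72²) = 4.27 Ω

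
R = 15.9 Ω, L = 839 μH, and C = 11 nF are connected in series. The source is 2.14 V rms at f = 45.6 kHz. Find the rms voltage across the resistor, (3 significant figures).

ω = 2πf = 286500 rad/s
X_L = ωL = 240 Ω
X_C = 1/(ωC) = 317 Ω
Net reactance X = X_L − X_C = -76.9 Ω
Z = 15.9 − j76.9 Ω
|Z| = √(15.9² + 76.9²) = 78.5 Ω
I = V/|Z| = 27.2 mA
V_R = I·|Z_R| = 0.0272 × 15.9 = 0.433 V

0.433 V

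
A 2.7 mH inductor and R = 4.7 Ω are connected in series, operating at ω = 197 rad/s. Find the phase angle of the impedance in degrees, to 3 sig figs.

6.46°

X_L = ωL = 0.532 Ω
Z = 4.70 + j0.532 Ω
|Z| = √(4.70² + 0.532²) = 4.73 Ω
∠Z = arctan(0.532/4.70) = 6.46°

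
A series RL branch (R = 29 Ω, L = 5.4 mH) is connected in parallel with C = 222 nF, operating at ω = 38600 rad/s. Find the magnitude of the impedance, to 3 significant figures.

X_L = ωL = 208 Ω
X_C = 1/(ωC) = 117 Ω
Branch 1 (R+jX_L): Z₁ = 29.0 + j208 Ω, |Z₁| = 210 Ω
Branch 2 (−jX_C): Z₂ = −j117 Ω
Parallel: Z = Z₁Z₂/(Z₁+Z₂), |Z| = 255 Ω, ∠Z = -80.4°

255 Ω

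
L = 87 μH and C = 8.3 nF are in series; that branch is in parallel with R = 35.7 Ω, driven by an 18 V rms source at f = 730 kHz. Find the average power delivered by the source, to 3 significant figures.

ω = 2πf = 4.587e+06 rad/s
X_L = ωL = 399 Ω
X_C = 1/(ωC) = 26.3 Ω
Branch 1: Z₁ = R = 35.7 Ω
Branch 2 (series LC): Z₂ = j(X_L − X_C) = j373 Ω
Parallel: Z = Z₁Z₂/(Z₁+Z₂), |Z| = 35.5 Ω, ∠Z = 5.47°
I = V/|Z| = 507 mA
P = VI cos φ = 18 × 0.507 × cos(5.47°) = 9.08 W

9.08 W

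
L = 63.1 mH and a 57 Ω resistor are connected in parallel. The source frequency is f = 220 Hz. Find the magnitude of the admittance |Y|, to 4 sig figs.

ω = 2πf = 1382 rad/s
X_L = ωL = 87.22 Ω
Parallel: admittances add. Y = 1/R + 1/(jωL)
Y = (0.01754 − j0.01146) S
|Y| = 0.02096 S → |Z| = 1/|Y| = 47.71 Ω, ∠Z = −∠Y = 33.16°

20.96 mS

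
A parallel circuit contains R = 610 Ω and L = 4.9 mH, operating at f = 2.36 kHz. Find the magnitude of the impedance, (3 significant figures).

ω = 2πf = 14830 rad/s
X_L = ωL = 72.7 Ω
Parallel: admittances add. Y = 1/R + 1/(jωL)
Y = (0.00164 − j0.0138) S
|Y| = 0.0139 S → |Z| = 1/|Y| = 72.1 Ω, ∠Z = −∠Y = 83.2°

72.1 Ω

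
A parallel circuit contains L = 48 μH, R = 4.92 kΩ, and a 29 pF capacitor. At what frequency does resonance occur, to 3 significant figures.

4.27 MHz

ω₀ = 1/√(LC) = 1/√(4.8e-05 × 2.9e-11) = 2.68e+07 rad/s
f₀ = ω₀/(2π) = 4.27 MHz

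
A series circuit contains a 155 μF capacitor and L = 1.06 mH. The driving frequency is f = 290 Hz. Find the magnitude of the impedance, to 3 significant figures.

1.61 Ω

ω = 2πf = 1822 rad/s
X_L = ωL = 1.93 Ω
X_C = 1/(ωC) = 3.54 Ω
Net reactance X = X_L − X_C = -1.61 Ω
Z = − j1.61 Ω
|Z| = √(0² + 1.61²) = 1.61 Ω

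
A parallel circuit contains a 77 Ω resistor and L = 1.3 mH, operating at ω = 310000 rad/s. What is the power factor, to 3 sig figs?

0.982

X_L = ωL = 403 Ω
Parallel: admittances add. Y = 1/R + 1/(jωL)
Y = (0.0130 − j0.00248) S
|Y| = 0.0132 S → |Z| = 1/|Y| = 75.6 Ω, ∠Z = −∠Y = 10.8°
cos φ = cos(10.8°) = 0.982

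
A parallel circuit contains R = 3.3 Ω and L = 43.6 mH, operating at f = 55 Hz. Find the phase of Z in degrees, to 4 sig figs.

ω = 2πf = 345.6 rad/s
X_L = ωL = 15.07 Ω
Parallel: admittances add. Y = 1/R + 1/(jωL)
Y = (0.3030 − j0.06637) S
|Y| = 0.3102 S → |Z| = 1/|Y| = 3.224 Ω, ∠Z = −∠Y = 12.35°

12.35°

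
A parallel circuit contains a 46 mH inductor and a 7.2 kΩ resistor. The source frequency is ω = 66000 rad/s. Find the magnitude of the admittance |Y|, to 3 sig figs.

357 μS

X_L = ωL = 3040 Ω
Parallel: admittances add. Y = 1/R + 1/(jωL)
Y = (0.000139 − j0.000329) S
|Y| = 0.000357 S → |Z| = 1/|Y| = 2800 Ω, ∠Z = −∠Y = 67.1°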